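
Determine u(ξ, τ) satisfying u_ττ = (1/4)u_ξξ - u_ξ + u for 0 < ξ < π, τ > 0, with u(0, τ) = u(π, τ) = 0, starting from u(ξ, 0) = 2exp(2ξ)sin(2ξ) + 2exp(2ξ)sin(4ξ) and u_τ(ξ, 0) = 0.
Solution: Substitute u = exp(2ξ)w.
Then u_ξ = exp(2ξ)(w_ξ + 2w), u_ξξ = exp(2ξ)(w_ξξ + 4w_ξ + 4w), u_ττ = exp(2ξ)w_ττ; substituting and dividing by exp(2ξ), the lower-order terms cancel: w_ττ = (1/4)w_ξξ (standard wave equation).
Data for w: w(ξ,0) = exp(-2ξ)u(ξ,0) = 2sin(2ξ) + 2sin(4ξ); w_τ(ξ,0) = exp(-2ξ)u_τ(ξ,0) = 0. The boundary conditions carry over: w(0,τ) = w(π,τ) = 0.
Separating variables: w = Σ [A_n cos(ω_n τ) + B_n sin(ω_n τ)] sin(nξ), ω_n = n/2. From ICs: A_2=2, A_4=2.
So w(ξ,τ) = 2sin(2ξ)cos(τ) + 2sin(4ξ)cos(2τ), and u(ξ,τ) = exp(2ξ)w(ξ,τ).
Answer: u(ξ, τ) = 2exp(2ξ)sin(2ξ)cos(τ) + 2exp(2ξ)sin(4ξ)cos(2τ)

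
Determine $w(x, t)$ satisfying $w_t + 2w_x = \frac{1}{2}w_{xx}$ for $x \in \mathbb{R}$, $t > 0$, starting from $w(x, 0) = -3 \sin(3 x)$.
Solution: Change to a moving frame: let $\eta = x - 2t$, $\sigma = t$ and write $w(x,t) = u(\eta,\sigma)$.
By the chain rule $w_t = u_{\sigma} - 2u_{\eta}$, $w_x = u_{\eta}$, $w_{xx} = u_{\eta\eta}$.
Then $w_t + 2w_x = u_{\sigma}$: the advection term cancels and the PDE becomes the heat equation $u_{\sigma} = \frac{1}{2}u_{\eta\eta}$ on $\eta \in \mathbb{R}$.
Initial data: $u(\eta,0) = w(\eta,0) = -3 \sin(3 \eta)$.
On $\eta \in \mathbb{R}$ each mode satisfies $(\sin(n\eta))'' = -n^2 \sin(n\eta)$, so $e^{-n^2\sigma/2} \sin(n\eta)$ solves the heat equation; by superposition $u(\eta,\sigma) = \sum c_n e^{-n^2\sigma/2} \sin(n\eta)$.
Reading off the coefficients: $c_3=-3$, so $u(\eta,\sigma) = -3 e^{-9 \sigma/2} \sin(3 \eta)$.
Substituting back $\eta = x - 2t$, $\sigma = t$: $w(x,t) = u(x - 2t, t)$.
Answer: $w(x, t) = 3 e^{-9 t/2} \sin(6 t - 3 x)$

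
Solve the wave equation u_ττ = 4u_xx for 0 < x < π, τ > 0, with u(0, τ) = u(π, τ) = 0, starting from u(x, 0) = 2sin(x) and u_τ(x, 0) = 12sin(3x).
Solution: Separating variables: u = Σ [A_n cos(ω_n τ) + B_n sin(ω_n τ)] sin(nx), ω_n = 2n. From ICs (B_n = velocity coefficient / ω_n): A_1=2, B_3=2.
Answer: u(x, τ) = 2sin(x)cos(2τ) + 2sin(3x)sin(6τ)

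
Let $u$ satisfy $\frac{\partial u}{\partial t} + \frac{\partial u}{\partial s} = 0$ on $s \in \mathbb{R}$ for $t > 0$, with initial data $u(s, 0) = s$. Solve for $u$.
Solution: By characteristics ($ds/dt = 1$), $u(s,t) = f(s - t)$ with $f = u( \cdot , 0)$.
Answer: $u(s, t) = s -  t$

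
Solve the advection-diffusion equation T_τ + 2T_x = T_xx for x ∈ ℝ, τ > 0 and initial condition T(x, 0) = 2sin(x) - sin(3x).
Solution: Moving frame: η = x - 2τ, σ = τ, T = u(η,σ), so T_τ = u_σ - 2u_η and T_xx = u_ηη.
Hence T_τ + 2T_x = u_σ and the PDE becomes the heat equation u_σ = u_ηη on η ∈ ℝ.
Initial data: u(η,0) = T(η,0) = 2sin(η) - sin(3η). Each mode sin(nη) decays as exp(-n²σ) on ℝ, so u(η,σ) = Σ c_n exp(-n²σ) sin(nη) with c_1=2, c_3=-1: u(η,σ) = 2exp(-σ)sin(η) - exp(-9σ)sin(3η).
Substituting back: T(x,τ) = u(x - 2τ, τ).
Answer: T(x, τ) = 2exp(-τ)sin(x - 2τ) - exp(-9τ)sin(3x - 6τ)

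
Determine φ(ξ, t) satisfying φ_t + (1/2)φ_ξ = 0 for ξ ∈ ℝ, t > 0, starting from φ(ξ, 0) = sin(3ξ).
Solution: By characteristics (dξ/dt = 1/2), φ(ξ,t) = f(ξ - (1/2)t) with f = φ(·, 0).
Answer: φ(ξ, t) = -sin(3t/2 - 3ξ)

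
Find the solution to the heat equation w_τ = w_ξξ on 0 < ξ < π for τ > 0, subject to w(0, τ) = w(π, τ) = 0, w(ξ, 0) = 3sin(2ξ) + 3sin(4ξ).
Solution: Separating variables: w = Σ c_n exp(-n²τ) sin(nξ). From w(ξ,0) = 3sin(2ξ) + 3sin(4ξ): c_2=3, c_4=3.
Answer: w(ξ, τ) = 3exp(-4τ)sin(2ξ) + 3exp(-16τ)sin(4ξ)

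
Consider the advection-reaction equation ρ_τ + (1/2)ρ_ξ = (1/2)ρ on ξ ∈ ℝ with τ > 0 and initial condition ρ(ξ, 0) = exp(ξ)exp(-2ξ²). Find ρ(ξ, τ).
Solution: Substitute ρ = exp(ξ)u.
Then ρ_ξ = exp(ξ)(u_ξ + u), ρ_τ = exp(ξ)u_τ; substituting and dividing by exp(ξ), the lower-order terms cancel: u_τ + (1/2)u_ξ = 0 (standard advection equation).
Data for u: u(ξ,0) = exp(-ξ)ρ(ξ,0) = exp(-2ξ²).
By characteristics (dξ/dτ = 1/2), u(ξ,τ) = f(ξ - (1/2)τ) with f = u(·, 0).
So u(ξ,τ) = exp(-2(ξ - τ/2)²), and ρ(ξ,τ) = exp(ξ)u(ξ,τ).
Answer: ρ(ξ, τ) = exp(ξ)exp(-2(ξ - τ/2)²)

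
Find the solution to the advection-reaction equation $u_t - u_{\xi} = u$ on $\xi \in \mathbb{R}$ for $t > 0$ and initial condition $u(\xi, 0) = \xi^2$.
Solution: Substitute $u = e^{t}w$, i.e. $w = e^{-t}u$.
By the product rule, $u_t = e^{t}(w_t + w)$, $u_{\xi} = e^{t}w_{\xi}$.
Substituting into the PDE and dividing by $e^{t}$: $w_t + w - w_{\xi} = w$.
The lower-order terms cancel, leaving the standard advection equation $w_t - w_{\xi} = 0$.
Initial data for $w$: $w(\xi,0) = u(\xi,0) = \xi^2$.
Solve for $w$:
  By method of characteristics (waves move left with speed 1):
  Along characteristics $\xi + t =$ const, $w$ is constant, so $w(\xi,t) = f(\xi + t)$ with $f = w( \cdot , 0)$.
Hence $w(\xi,t) = t^2 + 2 t \xi + \xi^2$.
Transform back: $u(\xi,t) = e^{t}w(\xi,t)$.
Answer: $u(\xi, t) = \xi^2 e^{t} + 2 \xi t e^{t} + t^2 e^{t}$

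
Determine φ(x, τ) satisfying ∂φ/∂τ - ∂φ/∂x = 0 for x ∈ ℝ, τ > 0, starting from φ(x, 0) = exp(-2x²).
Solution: By characteristics (dx/dτ = -1), φ(x,τ) = f(x + τ) with f = φ(·, 0).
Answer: φ(x, τ) = exp(-2(x + τ)²)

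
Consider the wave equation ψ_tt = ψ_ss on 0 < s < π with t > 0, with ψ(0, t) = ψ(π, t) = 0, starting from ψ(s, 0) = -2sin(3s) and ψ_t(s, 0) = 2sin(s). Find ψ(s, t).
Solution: Using separation of variables ψ = X(s)T(t):
Eigenfunctions: sin(ns), n = 1, 2, 3, ...
General solution: ψ(s, t) = Σ [A_n cos(n t) + B_n sin(n t)] sin(ns)
From ψ(s,0) = -2sin(3s): A_3=-2. From ψ_t(s,0) = 2sin(s), using ψ_t(s,0) = Σ ω_n B_n sin(ns) with ω_n = n: B_1 = 2/1 = 2.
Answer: ψ(s, t) = 2sin(s)sin(t) - 2sin(3s)cos(3t)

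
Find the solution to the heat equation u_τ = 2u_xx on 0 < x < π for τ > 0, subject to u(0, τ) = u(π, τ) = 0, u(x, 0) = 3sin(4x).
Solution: Separating variables: u = Σ c_n exp(-2n²τ) sin(nx). From u(x,0) = 3sin(4x): c_4=3.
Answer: u(x, τ) = 3exp(-32τ)sin(4x)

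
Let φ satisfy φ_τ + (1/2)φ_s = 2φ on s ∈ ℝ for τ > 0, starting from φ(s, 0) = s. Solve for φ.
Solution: Substitute φ = exp(2τ)u.
Then φ_τ = exp(2τ)(u_τ + 2u), φ_s = exp(2τ)u_s; substituting and dividing by exp(2τ), the lower-order terms cancel: u_τ + (1/2)u_s = 0 (standard advection equation).
Data for u: u(s,0) = φ(s,0) = s.
By characteristics (ds/dτ = 1/2), u(s,τ) = f(s - (1/2)τ) with f = u(·, 0).
So u(s,τ) = s - (1/2)τ, and φ(s,τ) = exp(2τ)u(s,τ).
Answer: φ(s, τ) = sexp(2τ) - (1/2)τexp(2τ)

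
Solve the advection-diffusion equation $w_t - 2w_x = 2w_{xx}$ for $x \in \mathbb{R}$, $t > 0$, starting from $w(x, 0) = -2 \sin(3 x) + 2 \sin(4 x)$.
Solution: Change to a moving frame: let $\eta = x + 2t$, $\sigma = t$ and write $w(x,t) = u(\eta,\sigma)$.
By the chain rule $w_t = u_{\sigma} + 2u_{\eta}$, $w_x = u_{\eta}$, $w_{xx} = u_{\eta\eta}$.
Then $w_t - 2w_x = u_{\sigma}$: the advection term cancels and the PDE becomes the heat equation $u_{\sigma} = 2u_{\eta\eta}$ on $\eta \in \mathbb{R}$.
Initial data: $u(\eta,0) = w(\eta,0) = -2 \sin(3 \eta) + 2 \sin(4 \eta)$.
On $\eta \in \mathbb{R}$ each mode satisfies $(\sin(n\eta))'' = -n^2 \sin(n\eta)$, so $e^{-2n^2\sigma} \sin(n\eta)$ solves the heat equation; by superposition $u(\eta,\sigma) = \sum c_n e^{-2n^2\sigma} \sin(n\eta)$.
Reading off the coefficients: $c_3=-2, c_4=2$, so $u(\eta,\sigma) = -2 e^{-18 \sigma} \sin(3 \eta) + 2 e^{-32 \sigma} \sin(4 \eta)$.
Substituting back $\eta = x + 2t$, $\sigma = t$: $w(x,t) = u(x + 2t, t)$.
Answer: $w(x, t) = -2 e^{-18 t} \sin(6 t + 3 x) + 2 e^{-32 t} \sin(8 t + 4 x)$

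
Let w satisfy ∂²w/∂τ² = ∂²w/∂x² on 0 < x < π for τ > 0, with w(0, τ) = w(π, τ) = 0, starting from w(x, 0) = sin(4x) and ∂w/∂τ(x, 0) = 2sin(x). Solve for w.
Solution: Separating variables: w = Σ [A_n cos(ω_n τ) + B_n sin(ω_n τ)] sin(nx), ω_n = n. From ICs (B_n = velocity coefficient / ω_n): A_4=1, B_1=2.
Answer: w(x, τ) = 2sin(x)sin(τ) + sin(4x)cos(4τ)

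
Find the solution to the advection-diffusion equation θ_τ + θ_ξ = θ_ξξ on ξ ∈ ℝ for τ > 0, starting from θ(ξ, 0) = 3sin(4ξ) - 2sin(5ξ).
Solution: Moving frame: η = ξ - τ, σ = τ, θ = u(η,σ), so θ_τ = u_σ - u_η and θ_ξξ = u_ηη.
Hence θ_τ + θ_ξ = u_σ and the PDE becomes the heat equation u_σ = u_ηη on η ∈ ℝ.
Initial data: u(η,0) = θ(η,0) = 3sin(4η) - 2sin(5η). Each mode sin(nη) decays as exp(-n²σ) on ℝ, so u(η,σ) = Σ c_n exp(-n²σ) sin(nη) with c_4=3, c_5=-2: u(η,σ) = 3exp(-16σ)sin(4η) - 2exp(-25σ)sin(5η).
Substituting back: θ(ξ,τ) = u(ξ - τ, τ).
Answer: θ(ξ, τ) = 3exp(-16τ)sin(4ξ - 4τ) - 2exp(-25τ)sin(5ξ - 5τ)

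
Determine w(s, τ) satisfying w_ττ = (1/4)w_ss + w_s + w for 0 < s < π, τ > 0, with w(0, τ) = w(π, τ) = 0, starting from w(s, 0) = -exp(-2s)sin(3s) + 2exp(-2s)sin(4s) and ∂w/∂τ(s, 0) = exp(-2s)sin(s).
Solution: Substitute w = exp(-2s)u.
Then w_s = exp(-2s)(u_s - 2u), w_ss = exp(-2s)(u_ss - 4u_s + 4u), w_ττ = exp(-2s)u_ττ; substituting and dividing by exp(-2s), the lower-order terms cancel: u_ττ = (1/4)u_ss (standard wave equation).
Data for u: u(s,0) = exp(2s)w(s,0) = -sin(3s) + 2sin(4s); u_τ(s,0) = exp(2s)w_τ(s,0) = sin(s). The boundary conditions carry over: u(0,τ) = u(π,τ) = 0.
Separating variables: u = Σ [A_n cos(ω_n τ) + B_n sin(ω_n τ)] sin(ns), ω_n = n/2. From ICs (B_n = velocity coefficient / ω_n): A_3=-1, A_4=2, B_1=2.
So u(s,τ) = 2sin(s)sin(τ/2) - sin(3s)cos(3τ/2) + 2sin(4s)cos(2τ), and w(s,τ) = exp(-2s)u(s,τ).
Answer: w(s, τ) = 2exp(-2s)sin(s)sin(τ/2) - exp(-2s)sin(3s)cos(3τ/2) + 2exp(-2s)sin(4s)cos(2τ)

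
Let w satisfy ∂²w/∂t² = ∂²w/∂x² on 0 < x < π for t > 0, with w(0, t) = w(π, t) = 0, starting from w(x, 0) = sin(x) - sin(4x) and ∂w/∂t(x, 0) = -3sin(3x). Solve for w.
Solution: Separating variables: w = Σ [A_n cos(ω_n t) + B_n sin(ω_n t)] sin(nx), ω_n = n. From ICs (B_n = velocity coefficient / ω_n): A_1=1, A_4=-1, B_3=-1.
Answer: w(x, t) = -sin(3t)sin(3x) + sin(x)cos(t) - sin(4x)cos(4t)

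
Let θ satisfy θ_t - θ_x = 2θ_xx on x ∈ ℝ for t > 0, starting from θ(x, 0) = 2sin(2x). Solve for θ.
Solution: Change to a moving frame: let η = x + t, σ = t and write θ(x,t) = u(η,σ).
By the chain rule θ_t = u_σ + u_η, θ_x = u_η, θ_xx = u_ηη.
Then θ_t - θ_x = u_σ: the advection term cancels and the PDE becomes the heat equation u_σ = 2u_ηη on η ∈ ℝ.
Initial data: u(η,0) = θ(η,0) = 2sin(2η).
On η ∈ ℝ each mode satisfies (sin(nη))″ = -n² sin(nη), so exp(-2n²σ) sin(nη) solves the heat equation; by superposition u(η,σ) = Σ c_n exp(-2n²σ) sin(nη).
Reading off the coefficients: c_2=2, so u(η,σ) = 2exp(-8σ)sin(2η).
Substituting back η = x + t, σ = t: θ(x,t) = u(x + t, t).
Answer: θ(x, t) = 2exp(-8t)sin(2t + 2x)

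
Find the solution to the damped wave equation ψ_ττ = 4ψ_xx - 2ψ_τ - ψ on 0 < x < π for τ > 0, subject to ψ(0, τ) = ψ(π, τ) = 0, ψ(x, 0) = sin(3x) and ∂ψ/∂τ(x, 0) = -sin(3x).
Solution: Substitute ψ = exp(-τ)u, i.e. u = exp(τ)ψ.
By the product rule, ψ_τ = exp(-τ)(u_τ - u), ψ_ττ = exp(-τ)(u_ττ - 2u_τ + u), ψ_xx = exp(-τ)u_xx.
Substituting into the PDE and dividing by exp(-τ): u_ττ - 2u_τ + u = 4u_xx - 2(u_τ - u) - u.
The lower-order terms cancel, leaving the standard wave equation u_ττ = 4u_xx.
Initial data for u: u(x,0) = ψ(x,0) = sin(3x); u_τ(x,0) = ψ_τ(x,0) + ψ(x,0) = 0. The boundary conditions carry over: u(0,τ) = u(π,τ) = 0.
Solve for u:
  Using separation of variables u = X(x)T(τ):
  Eigenfunctions: sin(nx), n = 1, 2, 3, ...
  General solution: u(x, τ) = Σ [A_n cos(2n τ) + B_n sin(2n τ)] sin(nx)
  From u(x,0) = sin(3x): A_3=1. From u_τ(x,0) = 0: all B_n = 0.
Hence u(x,τ) = sin(3x)cos(6τ).
Transform back: ψ(x,τ) = exp(-τ)u(x,τ).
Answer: ψ(x, τ) = exp(-τ)sin(3x)cos(6τ)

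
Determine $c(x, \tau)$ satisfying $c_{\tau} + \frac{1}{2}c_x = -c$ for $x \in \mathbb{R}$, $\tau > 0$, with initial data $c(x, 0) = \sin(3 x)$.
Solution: Substitute $c = e^{-\tau}u$.
Then $c_{\tau} = e^{-\tau}(u_{\tau} - u)$, $c_x = e^{-\tau}u_x$; substituting and dividing by $e^{-\tau}$, the lower-order terms cancel: $u_{\tau} + \frac{1}{2}u_x = 0$ (standard advection equation).
Data for $u$: $u(x,0) = c(x,0) = \sin(3 x)$.
By characteristics ($dx/d\tau = 1/2$), $u(x,\tau) = f(x - \frac{1}{2}\tau)$ with $f = u( \cdot , 0)$.
So $u(x,\tau) = \sin(3 x - 3 \tau/2)$, and $c(x,\tau) = e^{-\tau}u(x,\tau)$.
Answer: $c(x, \tau) = - e^{-\tau} \sin(3 \tau/2 - 3 x)$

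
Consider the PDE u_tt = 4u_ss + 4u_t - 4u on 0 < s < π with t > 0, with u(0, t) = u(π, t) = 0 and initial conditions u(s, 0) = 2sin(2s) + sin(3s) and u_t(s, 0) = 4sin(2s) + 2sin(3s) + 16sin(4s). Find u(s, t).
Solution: Substitute u = exp(2t)w.
Then u_t = exp(2t)(w_t + 2w), u_tt = exp(2t)(w_tt + 4w_t + 4w), u_ss = exp(2t)w_ss; substituting and dividing by exp(2t), the lower-order terms cancel: w_tt = 4w_ss (standard wave equation).
Data for w: w(s,0) = u(s,0) = 2sin(2s) + sin(3s); w_t(s,0) = u_t(s,0) - 2u(s,0) = 16sin(4s). The boundary conditions carry over: w(0,t) = w(π,t) = 0.
Separating variables: w = Σ [A_n cos(ω_n t) + B_n sin(ω_n t)] sin(ns), ω_n = 2n. From ICs (B_n = velocity coefficient / ω_n): A_2=2, A_3=1, B_4=2.
So w(s,t) = 2sin(2s)cos(4t) + sin(3s)cos(6t) + 2sin(4s)sin(8t), and u(s,t) = exp(2t)w(s,t).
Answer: u(s, t) = 2exp(2t)sin(2s)cos(4t) + exp(2t)sin(3s)cos(6t) + 2exp(2t)sin(4s)sin(8t)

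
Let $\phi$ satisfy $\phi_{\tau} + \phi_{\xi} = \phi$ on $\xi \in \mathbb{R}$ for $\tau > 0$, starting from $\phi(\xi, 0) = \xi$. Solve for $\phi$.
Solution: Substitute $\phi = e^{\tau}u$.
Then $\phi_{\tau} = e^{\tau}(u_{\tau} + u)$, $\phi_{\xi} = e^{\tau}u_{\xi}$; substituting and dividing by $e^{\tau}$, the lower-order terms cancel: $u_{\tau} + u_{\xi} = 0$ (standard advection equation).
Data for $u$: $u(\xi,0) = \phi(\xi,0) = \xi$.
By characteristics ($d\xi/d\tau = 1$), $u(\xi,\tau) = f(\xi - \tau)$ with $f = u( \cdot , 0)$.
So $u(\xi,\tau) = \xi - \tau$, and $\phi(\xi,\tau) = e^{\tau}u(\xi,\tau)$.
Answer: $\phi(\xi, \tau) = - \tau e^{\tau} + \xi e^{\tau}$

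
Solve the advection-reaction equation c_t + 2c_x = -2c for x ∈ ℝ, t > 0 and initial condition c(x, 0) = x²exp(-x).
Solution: Substitute c = exp(-x)u, i.e. u = exp(x)c.
By the product rule, c_x = exp(-x)(u_x - u), c_t = exp(-x)u_t.
Substituting into the PDE and dividing by exp(-x): u_t + 2(u_x - u) = -2u.
The lower-order terms cancel, leaving the standard advection equation u_t + 2u_x = 0.
Initial data for u: u(x,0) = exp(x)c(x,0) = x².
Solve for u:
  By method of characteristics (waves move right with speed 2):
  Along characteristics x - 2t = const, u is constant, so u(x,t) = f(x - 2t) with f = u(·, 0).
Hence u(x,t) = 4t² - 4tx + x².
Transform back: c(x,t) = exp(-x)u(x,t).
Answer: c(x, t) = 4t²exp(-x) - 4txexp(-x) + x²exp(-x)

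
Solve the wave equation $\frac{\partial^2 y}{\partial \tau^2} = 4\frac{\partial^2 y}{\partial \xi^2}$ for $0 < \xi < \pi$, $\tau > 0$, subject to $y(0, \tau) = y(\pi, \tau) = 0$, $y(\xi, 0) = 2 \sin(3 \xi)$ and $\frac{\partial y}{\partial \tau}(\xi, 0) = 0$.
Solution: Separating variables: $y = \sum [A_n \cos(\omega_n \tau) + B_n \sin(\omega_n \tau)] \sin(n\xi)$, $\omega_n = 2n$. From ICs: $A_3=2$.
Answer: $y(\xi, \tau) = 2 \sin(3 \xi) \cos(6 \tau)$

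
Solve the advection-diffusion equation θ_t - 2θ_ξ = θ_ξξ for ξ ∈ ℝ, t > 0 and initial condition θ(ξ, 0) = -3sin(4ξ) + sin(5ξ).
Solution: Moving frame: η = ξ + 2t, σ = t, θ = u(η,σ), so θ_t = u_σ + 2u_η and θ_ξξ = u_ηη.
Hence θ_t - 2θ_ξ = u_σ and the PDE becomes the heat equation u_σ = u_ηη on η ∈ ℝ.
Initial data: u(η,0) = θ(η,0) = -3sin(4η) + sin(5η). Each mode sin(nη) decays as exp(-n²σ) on ℝ, so u(η,σ) = Σ c_n exp(-n²σ) sin(nη) with c_4=-3, c_5=1: u(η,σ) = -3exp(-16σ)sin(4η) + exp(-25σ)sin(5η).
Substituting back: θ(ξ,t) = u(ξ + 2t, t).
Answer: θ(ξ, t) = -3exp(-16t)sin(8t + 4ξ) + exp(-25t)sin(10t + 5ξ)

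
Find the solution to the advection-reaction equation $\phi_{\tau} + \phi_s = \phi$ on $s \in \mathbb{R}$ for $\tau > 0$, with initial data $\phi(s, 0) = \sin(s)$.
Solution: Substitute $\phi = e^{\tau}u$.
Then $\phi_{\tau} = e^{\tau}(u_{\tau} + u)$, $\phi_s = e^{\tau}u_s$; substituting and dividing by $e^{\tau}$, the lower-order terms cancel: $u_{\tau} + u_s = 0$ (standard advection equation).
Data for $u$: $u(s,0) = \phi(s,0) = \sin(s)$.
By characteristics ($ds/d\tau = 1$), $u(s,\tau) = f(s - \tau)$ with $f = u( \cdot , 0)$.
So $u(s,\tau) = \sin(s - \tau)$, and $\phi(s,\tau) = e^{\tau}u(s,\tau)$.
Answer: $\phi(s, \tau) = - e^{\tau} \sin(\tau - s)$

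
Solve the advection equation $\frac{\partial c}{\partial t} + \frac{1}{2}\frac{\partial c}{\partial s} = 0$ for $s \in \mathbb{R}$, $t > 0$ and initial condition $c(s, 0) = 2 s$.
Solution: By characteristics ($ds/dt = 1/2$), $c(s,t) = f(s - \frac{1}{2}t)$ with $f = c( \cdot , 0)$.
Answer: $c(s, t) = 2 s -  t$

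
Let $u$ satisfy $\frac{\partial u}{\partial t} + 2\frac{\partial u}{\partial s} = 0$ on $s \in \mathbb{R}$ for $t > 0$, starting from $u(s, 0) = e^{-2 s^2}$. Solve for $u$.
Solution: By characteristics ($ds/dt = 2$), $u(s,t) = f(s - 2t)$ with $f = u( \cdot , 0)$.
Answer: $u(s, t) = e^{-2 (s - 2 t)^2}$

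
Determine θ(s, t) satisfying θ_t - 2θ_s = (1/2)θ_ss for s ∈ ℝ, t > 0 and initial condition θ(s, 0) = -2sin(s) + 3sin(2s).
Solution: Change to a moving frame: let η = s + 2t, σ = t and write θ(s,t) = u(η,σ).
By the chain rule θ_t = u_σ + 2u_η, θ_s = u_η, θ_ss = u_ηη.
Then θ_t - 2θ_s = u_σ: the advection term cancels and the PDE becomes the heat equation u_σ = (1/2)u_ηη on η ∈ ℝ.
Initial data: u(η,0) = θ(η,0) = -2sin(η) + 3sin(2η).
On η ∈ ℝ each mode satisfies (sin(nη))″ = -n² sin(nη), so exp(-n²σ/2) sin(nη) solves the heat equation; by superposition u(η,σ) = Σ c_n exp(-n²σ/2) sin(nη).
Reading off the coefficients: c_1=-2, c_2=3, so u(η,σ) = 3exp(-2σ)sin(2η) - 2exp(-σ/2)sin(η).
Substituting back η = s + 2t, σ = t: θ(s,t) = u(s + 2t, t).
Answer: θ(s, t) = 3exp(-2t)sin(2s + 4t) - 2exp(-t/2)sin(s + 2t)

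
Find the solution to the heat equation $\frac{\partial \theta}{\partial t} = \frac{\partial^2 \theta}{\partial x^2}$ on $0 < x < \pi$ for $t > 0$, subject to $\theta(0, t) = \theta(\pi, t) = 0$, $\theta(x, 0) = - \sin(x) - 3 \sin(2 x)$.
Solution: Separating variables: $\theta = \sum c_n e^{-n^2t} \sin(nx)$. From $\theta(x,0) = - \sin(x) - 3 \sin(2 x)$: $c_1=-1, c_2=-3$.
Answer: $\theta(x, t) = - e^{-t} \sin(x) - 3 e^{-4 t} \sin(2 x)$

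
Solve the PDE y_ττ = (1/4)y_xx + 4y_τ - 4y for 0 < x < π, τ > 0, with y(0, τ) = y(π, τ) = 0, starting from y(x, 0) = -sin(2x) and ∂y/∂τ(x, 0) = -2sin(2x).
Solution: Substitute y = exp(2τ)u.
Then y_τ = exp(2τ)(u_τ + 2u), y_ττ = exp(2τ)(u_ττ + 4u_τ + 4u), y_xx = exp(2τ)u_xx; substituting and dividing by exp(2τ), the lower-order terms cancel: u_ττ = (1/4)u_xx (standard wave equation).
Data for u: u(x,0) = y(x,0) = -sin(2x); u_τ(x,0) = y_τ(x,0) - 2y(x,0) = 0. The boundary conditions carry over: u(0,τ) = u(π,τ) = 0.
Separating variables: u = Σ [A_n cos(ω_n τ) + B_n sin(ω_n τ)] sin(nx), ω_n = n/2. From ICs: A_2=-1.
So u(x,τ) = -sin(2x)cos(τ), and y(x,τ) = exp(2τ)u(x,τ).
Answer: y(x, τ) = -exp(2τ)sin(2x)cos(τ)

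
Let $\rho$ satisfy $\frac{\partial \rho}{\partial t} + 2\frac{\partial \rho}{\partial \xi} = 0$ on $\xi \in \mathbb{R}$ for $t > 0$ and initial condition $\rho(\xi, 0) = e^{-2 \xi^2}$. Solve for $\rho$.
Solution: By characteristics ($d\xi/dt = 2$), $\rho(\xi,t) = f(\xi - 2t)$ with $f = \rho( \cdot , 0)$.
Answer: $\rho(\xi, t) = e^{-2 (\xi - 2 t)^2}$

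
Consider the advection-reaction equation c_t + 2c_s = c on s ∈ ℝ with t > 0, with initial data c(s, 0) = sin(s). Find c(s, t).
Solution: Substitute c = exp(t)u.
Then c_t = exp(t)(u_t + u), c_s = exp(t)u_s; substituting and dividing by exp(t), the lower-order terms cancel: u_t + 2u_s = 0 (standard advection equation).
Data for u: u(s,0) = c(s,0) = sin(s).
By characteristics (ds/dt = 2), u(s,t) = f(s - 2t) with f = u(·, 0).
So u(s,t) = sin(s - 2t), and c(s,t) = exp(t)u(s,t).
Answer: c(s, t) = exp(t)sin(s - 2t)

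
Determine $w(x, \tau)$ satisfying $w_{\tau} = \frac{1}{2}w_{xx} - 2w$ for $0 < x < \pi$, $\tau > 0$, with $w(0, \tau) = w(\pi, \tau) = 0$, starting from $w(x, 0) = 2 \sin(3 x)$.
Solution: Substitute $w = e^{-2\tau}u$.
Then $w_{\tau} = e^{-2\tau}(u_{\tau} - 2u)$, $w_{xx} = e^{-2\tau}u_{xx}$; substituting and dividing by $e^{-2\tau}$, the lower-order terms cancel: $u_{\tau} = \frac{1}{2}u_{xx}$ (standard heat equation).
Data for $u$: $u(x,0) = w(x,0) = 2 \sin(3 x)$. The boundary conditions carry over: $u(0,\tau) = u(\pi,\tau) = 0$.
Separating variables: $u = \sum c_n e^{-n^2\tau/2} \sin(nx)$. From $u(x,0) = 2 \sin(3 x)$: $c_3=2$.
So $u(x,\tau) = 2 e^{-9 \tau/2} \sin(3 x)$, and $w(x,\tau) = e^{-2\tau}u(x,\tau)$.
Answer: $w(x, \tau) = 2 e^{-13 \tau/2} \sin(3 x)$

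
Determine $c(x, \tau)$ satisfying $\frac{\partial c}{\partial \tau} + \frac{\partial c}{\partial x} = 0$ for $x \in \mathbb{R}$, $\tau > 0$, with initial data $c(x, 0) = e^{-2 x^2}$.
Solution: By method of characteristics (waves move right with speed 1):
Along characteristics $x - \tau =$ const, $c$ is constant, so $c(x,\tau) = f(x - \tau)$ with $f = c( \cdot , 0)$.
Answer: $c(x, \tau) = e^{-2 (-\tau + x)^2}$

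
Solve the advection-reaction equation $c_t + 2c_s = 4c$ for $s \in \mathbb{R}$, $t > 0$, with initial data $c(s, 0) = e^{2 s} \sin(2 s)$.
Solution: Substitute $c = e^{2s}u$, i.e. $u = e^{-2s}c$.
By the product rule, $c_s = e^{2s}(u_s + 2u)$, $c_t = e^{2s}u_t$.
Substituting into the PDE and dividing by $e^{2s}$: $u_t + 2(u_s + 2u) = 4u$.
The lower-order terms cancel, leaving the standard advection equation $u_t + 2u_s = 0$.
Initial data for $u$: $u(s,0) = e^{-2s}c(s,0) = \sin(2 s)$.
Solve for $u$:
  By method of characteristics (waves move right with speed 2):
  Along characteristics $s - 2t =$ const, $u$ is constant, so $u(s,t) = f(s - 2t)$ with $f = u( \cdot , 0)$.
Hence $u(s,t) = \sin(2 s - 4 t)$.
Transform back: $c(s,t) = e^{2s}u(s,t)$.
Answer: $c(s, t) = e^{2 s} \sin(2 s - 4 t)$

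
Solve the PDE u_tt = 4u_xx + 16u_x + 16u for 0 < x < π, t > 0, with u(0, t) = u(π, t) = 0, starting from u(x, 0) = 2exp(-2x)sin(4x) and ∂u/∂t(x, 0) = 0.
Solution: Substitute u = exp(-2x)w, i.e. w = exp(2x)u.
By the product rule, u_x = exp(-2x)(w_x - 2w), u_xx = exp(-2x)(w_xx - 4w_x + 4w), u_tt = exp(-2x)w_tt.
Substituting into the PDE and dividing by exp(-2x): w_tt = 4(w_xx - 4w_x + 4w) + 16(w_x - 2w) + 16w.
The lower-order terms cancel, leaving the standard wave equation w_tt = 4w_xx.
Initial data for w: w(x,0) = exp(2x)u(x,0) = 2sin(4x); w_t(x,0) = exp(2x)u_t(x,0) = 0. The boundary conditions carry over: w(0,t) = w(π,t) = 0.
Solve for w:
  Using separation of variables w = X(x)T(t):
  Eigenfunctions: sin(nx), n = 1, 2, 3, ...
  General solution: w(x, t) = Σ [A_n cos(2n t) + B_n sin(2n t)] sin(nx)
  From w(x,0) = 2sin(4x): A_4=2. From w_t(x,0) = 0: all B_n = 0.
Hence w(x,t) = 2sin(4x)cos(8t).
Transform back: u(x,t) = exp(-2x)w(x,t).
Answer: u(x, t) = 2exp(-2x)sin(4x)cos(8t)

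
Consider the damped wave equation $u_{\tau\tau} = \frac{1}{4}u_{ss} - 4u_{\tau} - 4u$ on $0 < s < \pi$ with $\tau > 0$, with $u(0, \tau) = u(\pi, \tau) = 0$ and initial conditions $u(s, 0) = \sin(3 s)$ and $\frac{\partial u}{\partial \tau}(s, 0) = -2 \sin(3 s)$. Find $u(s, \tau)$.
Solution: Substitute $u = e^{-2\tau}w$, i.e. $w = e^{2\tau}u$.
By the product rule, $u_{\tau} = e^{-2\tau}(w_{\tau} - 2w)$, $u_{\tau\tau} = e^{-2\tau}(w_{\tau\tau} - 4w_{\tau} + 4w)$, $u_{ss} = e^{-2\tau}w_{ss}$.
Substituting into the PDE and dividing by $e^{-2\tau}$: $w_{\tau\tau} - 4w_{\tau} + 4w = \frac{1}{4}w_{ss} - 4(w_{\tau} - 2w) - 4w$.
The lower-order terms cancel, leaving the standard wave equation $w_{\tau\tau} = \frac{1}{4}w_{ss}$.
Initial data for $w$: $w(s,0) = u(s,0) = \sin(3 s)$; $w_{\tau}(s,0) = u_{\tau}(s,0) + 2u(s,0) = 0$. The boundary conditions carry over: $w(0,\tau) = w(\pi,\tau) = 0$.
Solve for $w$:
  Using separation of variables $w = X(s)T(\tau)$:
  Eigenfunctions: $\sin(ns)$, $n = 1, 2, 3, \ldots$
  General solution: $w(s, \tau) = \sum [A_n \cos(n \tau/2) + B_n \sin(n \tau/2)] \sin(ns)$
  From $w(s,0) = \sin(3 s)$: $A_3=1$. From $w_{\tau}(s,0) = 0$: all $B_n = 0$.
Hence $w(s,\tau) = \sin(3 s) \cos(3 \tau/2)$.
Transform back: $u(s,\tau) = e^{-2\tau}w(s,\tau)$.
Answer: $u(s, \tau) = e^{-2 \tau} \sin(3 s) \cos(3 \tau/2)$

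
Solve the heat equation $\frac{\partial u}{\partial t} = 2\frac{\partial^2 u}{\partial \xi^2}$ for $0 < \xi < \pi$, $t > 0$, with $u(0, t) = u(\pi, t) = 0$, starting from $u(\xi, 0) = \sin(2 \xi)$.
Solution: Using separation of variables $u = X(\xi)T(t)$:
Eigenfunctions: $\sin(n\xi)$, $n = 1, 2, 3, \ldots$
General solution: $u(\xi, t) = \sum c_n \sin(n\xi) e^{-2n^2 t}$
Matching $u(\xi,0) = \sin(2 \xi)$ term by term: $c_2=1$.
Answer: $u(\xi, t) = e^{-8 t} \sin(2 \xi)$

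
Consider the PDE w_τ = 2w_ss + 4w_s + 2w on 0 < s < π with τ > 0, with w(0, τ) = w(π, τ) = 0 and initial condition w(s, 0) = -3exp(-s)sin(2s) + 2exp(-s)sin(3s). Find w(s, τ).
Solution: Substitute w = exp(-s)u, i.e. u = exp(s)w.
By the product rule, w_s = exp(-s)(u_s - u), w_ss = exp(-s)(u_ss - 2u_s + u), w_τ = exp(-s)u_τ.
Substituting into the PDE and dividing by exp(-s): u_τ = 2(u_ss - 2u_s + u) + 4(u_s - u) + 2u.
The lower-order terms cancel, leaving the standard heat equation u_τ = 2u_ss.
Initial data for u: u(s,0) = exp(s)w(s,0) = -3sin(2s) + 2sin(3s). The boundary conditions carry over: u(0,τ) = u(π,τ) = 0.
Solve for u:
  Using separation of variables u = X(s)T(τ):
  Eigenfunctions: sin(ns), n = 1, 2, 3, ...
  General solution: u(s, τ) = Σ c_n sin(ns) exp(-2n² τ)
  Matching u(s,0) = -3sin(2s) + 2sin(3s) term by term: c_2=-3, c_3=2.
Hence u(s,τ) = -3exp(-8τ)sin(2s) + 2exp(-18τ)sin(3s).
Transform back: w(s,τ) = exp(-s)u(s,τ).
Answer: w(s, τ) = -3exp(-s)exp(-8τ)sin(2s) + 2exp(-s)exp(-18τ)sin(3s)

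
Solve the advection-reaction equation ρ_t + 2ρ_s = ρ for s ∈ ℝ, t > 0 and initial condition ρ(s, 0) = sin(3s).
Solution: Substitute ρ = exp(t)u, i.e. u = exp(-t)ρ.
By the product rule, ρ_t = exp(t)(u_t + u), ρ_s = exp(t)u_s.
Substituting into the PDE and dividing by exp(t): u_t + u + 2u_s = u.
The lower-order terms cancel, leaving the standard advection equation u_t + 2u_s = 0.
Initial data for u: u(s,0) = ρ(s,0) = sin(3s).
Solve for u:
  By method of characteristics (waves move right with speed 2):
  Along characteristics s - 2t = const, u is constant, so u(s,t) = f(s - 2t) with f = u(·, 0).
Hence u(s,t) = sin(3s - 6t).
Transform back: ρ(s,t) = exp(t)u(s,t).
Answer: ρ(s, t) = exp(t)sin(3s - 6t)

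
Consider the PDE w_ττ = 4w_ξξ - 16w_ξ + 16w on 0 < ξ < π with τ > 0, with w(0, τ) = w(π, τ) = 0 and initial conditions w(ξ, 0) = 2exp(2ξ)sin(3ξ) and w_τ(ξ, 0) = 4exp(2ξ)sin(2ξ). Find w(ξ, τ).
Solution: Substitute w = exp(2ξ)u, i.e. u = exp(-2ξ)w.
By the product rule, w_ξ = exp(2ξ)(u_ξ + 2u), w_ξξ = exp(2ξ)(u_ξξ + 4u_ξ + 4u), w_ττ = exp(2ξ)u_ττ.
Substituting into the PDE and dividing by exp(2ξ): u_ττ = 4(u_ξξ + 4u_ξ + 4u) - 16(u_ξ + 2u) + 16u.
The lower-order terms cancel, leaving the standard wave equation u_ττ = 4u_ξξ.
Initial data for u: u(ξ,0) = exp(-2ξ)w(ξ,0) = 2sin(3ξ); u_τ(ξ,0) = exp(-2ξ)w_τ(ξ,0) = 4sin(2ξ). The boundary conditions carry over: u(0,τ) = u(π,τ) = 0.
Solve for u:
  Using separation of variables u = X(ξ)T(τ):
  Eigenfunctions: sin(nξ), n = 1, 2, 3, ...
  General solution: u(ξ, τ) = Σ [A_n cos(2n τ) + B_n sin(2n τ)] sin(nξ)
  From u(ξ,0) = 2sin(3ξ): A_3=2. From u_τ(ξ,0) = 4sin(2ξ), using u_τ(ξ,0) = Σ ω_n B_n sin(nξ) with ω_n = 2n: B_2 = 4/4 = 1.
Hence u(ξ,τ) = sin(2ξ)sin(4τ) + 2sin(3ξ)cos(6τ).
Transform back: w(ξ,τ) = exp(2ξ)u(ξ,τ).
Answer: w(ξ, τ) = exp(2ξ)sin(2ξ)sin(4τ) + 2exp(2ξ)sin(3ξ)cos(6τ)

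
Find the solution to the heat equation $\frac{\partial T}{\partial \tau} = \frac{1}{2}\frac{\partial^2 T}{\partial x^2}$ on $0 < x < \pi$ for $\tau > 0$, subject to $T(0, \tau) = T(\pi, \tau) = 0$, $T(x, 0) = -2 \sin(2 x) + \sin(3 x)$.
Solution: Separating variables: $T = \sum c_n e^{-n^2\tau/2} \sin(nx)$. From $T(x,0) = -2 \sin(2 x) + \sin(3 x)$: $c_2=-2, c_3=1$.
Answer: $T(x, \tau) = -2 e^{-2 \tau} \sin(2 x) + e^{-9 \tau/2} \sin(3 x)$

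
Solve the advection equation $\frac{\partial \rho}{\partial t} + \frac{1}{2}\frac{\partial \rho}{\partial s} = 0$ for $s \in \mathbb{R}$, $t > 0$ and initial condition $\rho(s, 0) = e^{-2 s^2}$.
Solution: By method of characteristics (waves move right with speed 1/2):
Along characteristics $s - \frac{1}{2}t =$ const, $\rho$ is constant, so $\rho(s,t) = f(s - \frac{1}{2}t)$ with $f = \rho( \cdot , 0)$.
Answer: $\rho(s, t) = e^{-2 (s - t/2)^2}$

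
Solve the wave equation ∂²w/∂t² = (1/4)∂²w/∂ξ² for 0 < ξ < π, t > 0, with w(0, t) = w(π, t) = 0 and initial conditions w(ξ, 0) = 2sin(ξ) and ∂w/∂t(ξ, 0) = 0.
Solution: Separating variables: w = Σ [A_n cos(ω_n t) + B_n sin(ω_n t)] sin(nξ), ω_n = n/2. From ICs: A_1=2.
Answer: w(ξ, t) = 2sin(ξ)cos(t/2)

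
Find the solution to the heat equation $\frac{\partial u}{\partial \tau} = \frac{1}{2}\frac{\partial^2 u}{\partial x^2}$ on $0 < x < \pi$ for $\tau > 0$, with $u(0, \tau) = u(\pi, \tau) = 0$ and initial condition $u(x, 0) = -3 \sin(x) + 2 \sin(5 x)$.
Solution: Separating variables: $u = \sum c_n e^{-n^2\tau/2} \sin(nx)$. From $u(x,0) = -3 \sin(x) + 2 \sin(5 x)$: $c_1=-3, c_5=2$.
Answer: $u(x, \tau) = -3 e^{-\tau/2} \sin(x) + 2 e^{-25 \tau/2} \sin(5 x)$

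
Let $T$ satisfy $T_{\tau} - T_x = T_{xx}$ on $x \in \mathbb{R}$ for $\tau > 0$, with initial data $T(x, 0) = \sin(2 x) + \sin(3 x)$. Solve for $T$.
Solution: Change to a moving frame: let $\eta = x + \tau$, $\sigma = \tau$ and write $T(x,\tau) = u(\eta,\sigma)$.
By the chain rule $T_{\tau} = u_{\sigma} + u_{\eta}$, $T_x = u_{\eta}$, $T_{xx} = u_{\eta\eta}$.
Then $T_{\tau} - T_x = u_{\sigma}$: the advection term cancels and the PDE becomes the heat equation $u_{\sigma} = u_{\eta\eta}$ on $\eta \in \mathbb{R}$.
Initial data: $u(\eta,0) = T(\eta,0) = \sin(2 \eta) + \sin(3 \eta)$.
On $\eta \in \mathbb{R}$ each mode satisfies $(\sin(n\eta))'' = -n^2 \sin(n\eta)$, so $e^{-n^2\sigma} \sin(n\eta)$ solves the heat equation; by superposition $u(\eta,\sigma) = \sum c_n e^{-n^2\sigma} \sin(n\eta)$.
Reading off the coefficients: $c_2=1, c_3=1$, so $u(\eta,\sigma) = e^{-4 \sigma} \sin(2 \eta) + e^{-9 \sigma} \sin(3 \eta)$.
Substituting back $\eta = x + \tau$, $\sigma = \tau$: $T(x,\tau) = u(x + \tau, \tau)$.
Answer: $T(x, \tau) = e^{-4 \tau} \sin(2 \tau + 2 x) + e^{-9 \tau} \sin(3 \tau + 3 x)$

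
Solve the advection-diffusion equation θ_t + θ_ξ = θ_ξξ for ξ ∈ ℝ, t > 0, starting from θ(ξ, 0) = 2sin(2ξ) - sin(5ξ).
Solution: Moving frame: η = ξ - t, σ = t, θ = u(η,σ), so θ_t = u_σ - u_η and θ_ξξ = u_ηη.
Hence θ_t + θ_ξ = u_σ and the PDE becomes the heat equation u_σ = u_ηη on η ∈ ℝ.
Initial data: u(η,0) = θ(η,0) = 2sin(2η) - sin(5η). Each mode sin(nη) decays as exp(-n²σ) on ℝ, so u(η,σ) = Σ c_n exp(-n²σ) sin(nη) with c_2=2, c_5=-1: u(η,σ) = 2exp(-4σ)sin(2η) - exp(-25σ)sin(5η).
Substituting back: θ(ξ,t) = u(ξ - t, t).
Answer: θ(ξ, t) = -2exp(-4t)sin(2t - 2ξ) + exp(-25t)sin(5t - 5ξ)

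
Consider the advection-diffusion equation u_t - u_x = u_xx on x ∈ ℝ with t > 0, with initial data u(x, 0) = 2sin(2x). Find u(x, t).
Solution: Change to a moving frame: let η = x + t, σ = t and write u(x,t) = w(η,σ).
By the chain rule u_t = w_σ + w_η, u_x = w_η, u_xx = w_ηη.
Then u_t - u_x = w_σ: the advection term cancels and the PDE becomes the heat equation w_σ = w_ηη on η ∈ ℝ.
Initial data: w(η,0) = u(η,0) = 2sin(2η).
On η ∈ ℝ each mode satisfies (sin(nη))″ = -n² sin(nη), so exp(-n²σ) sin(nη) solves the heat equation; by superposition w(η,σ) = Σ c_n exp(-n²σ) sin(nη).
Reading off the coefficients: c_2=2, so w(η,σ) = 2exp(-4σ)sin(2η).
Substituting back η = x + t, σ = t: u(x,t) = w(x + t, t).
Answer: u(x, t) = 2exp(-4t)sin(2t + 2x)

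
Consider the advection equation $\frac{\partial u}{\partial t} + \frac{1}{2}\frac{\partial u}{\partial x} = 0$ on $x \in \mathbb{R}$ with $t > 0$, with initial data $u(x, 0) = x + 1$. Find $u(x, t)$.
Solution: By method of characteristics (waves move right with speed 1/2):
Along characteristics $x - \frac{1}{2}t =$ const, $u$ is constant, so $u(x,t) = f(x - \frac{1}{2}t)$ with $f = u( \cdot , 0)$.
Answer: $u(x, t) = -\frac{1}{2} t + x + 1$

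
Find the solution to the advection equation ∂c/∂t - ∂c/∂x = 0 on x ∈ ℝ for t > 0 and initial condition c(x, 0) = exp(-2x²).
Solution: By characteristics (dx/dt = -1), c(x,t) = f(x + t) with f = c(·, 0).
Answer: c(x, t) = exp(-2(t + x)²)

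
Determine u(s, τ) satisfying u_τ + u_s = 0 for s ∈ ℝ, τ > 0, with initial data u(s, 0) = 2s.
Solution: By characteristics (ds/dτ = 1), u(s,τ) = f(s - τ) with f = u(·, 0).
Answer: u(s, τ) = 2s - 2τ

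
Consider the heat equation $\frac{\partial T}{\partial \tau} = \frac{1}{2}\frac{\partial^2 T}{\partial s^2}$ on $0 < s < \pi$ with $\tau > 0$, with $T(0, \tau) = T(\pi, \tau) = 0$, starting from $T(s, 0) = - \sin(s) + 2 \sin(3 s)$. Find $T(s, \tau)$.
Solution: Separating variables: $T = \sum c_n e^{-n^2\tau/2} \sin(ns)$. From $T(s,0) = - \sin(s) + 2 \sin(3 s)$: $c_1=-1, c_3=2$.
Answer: $T(s, \tau) = - e^{-\tau/2} \sin(s) + 2 e^{-9 \tau/2} \sin(3 s)$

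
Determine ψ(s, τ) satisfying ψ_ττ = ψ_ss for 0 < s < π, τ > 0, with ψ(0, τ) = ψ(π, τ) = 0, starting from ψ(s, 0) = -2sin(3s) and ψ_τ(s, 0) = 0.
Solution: Using separation of variables ψ = X(s)T(τ):
Eigenfunctions: sin(ns), n = 1, 2, 3, ...
General solution: ψ(s, τ) = Σ [A_n cos(n τ) + B_n sin(n τ)] sin(ns)
From ψ(s,0) = -2sin(3s): A_3=-2. From ψ_τ(s,0) = 0: all B_n = 0.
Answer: ψ(s, τ) = -2sin(3s)cos(3τ)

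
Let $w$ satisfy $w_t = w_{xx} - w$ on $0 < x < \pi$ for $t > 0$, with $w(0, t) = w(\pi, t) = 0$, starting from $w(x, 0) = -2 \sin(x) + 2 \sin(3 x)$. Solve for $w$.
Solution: Substitute $w = e^{-t}u$.
Then $w_t = e^{-t}(u_t - u)$, $w_{xx} = e^{-t}u_{xx}$; substituting and dividing by $e^{-t}$, the lower-order terms cancel: $u_t = u_{xx}$ (standard heat equation).
Data for $u$: $u(x,0) = w(x,0) = -2 \sin(x) + 2 \sin(3 x)$. The boundary conditions carry over: $u(0,t) = u(\pi,t) = 0$.
Separating variables: $u = \sum c_n e^{-n^2t} \sin(nx)$. From $u(x,0) = -2 \sin(x) + 2 \sin(3 x)$: $c_1=-2, c_3=2$.
So $u(x,t) = -2 e^{-t} \sin(x) + 2 e^{-9 t} \sin(3 x)$, and $w(x,t) = e^{-t}u(x,t)$.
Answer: $w(x, t) = -2 e^{-2 t} \sin(x) + 2 e^{-10 t} \sin(3 x)$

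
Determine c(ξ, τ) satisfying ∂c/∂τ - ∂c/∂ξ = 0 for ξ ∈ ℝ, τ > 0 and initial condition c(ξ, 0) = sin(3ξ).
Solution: By characteristics (dξ/dτ = -1), c(ξ,τ) = f(ξ + τ) with f = c(·, 0).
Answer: c(ξ, τ) = sin(3ξ + 3τ)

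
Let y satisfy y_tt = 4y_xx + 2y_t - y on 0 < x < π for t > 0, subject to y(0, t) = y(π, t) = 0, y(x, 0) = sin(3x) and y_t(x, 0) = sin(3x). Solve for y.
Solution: Substitute y = exp(t)u.
Then y_t = exp(t)(u_t + u), y_tt = exp(t)(u_tt + 2u_t + u), y_xx = exp(t)u_xx; substituting and dividing by exp(t), the lower-order terms cancel: u_tt = 4u_xx (standard wave equation).
Data for u: u(x,0) = y(x,0) = sin(3x); u_t(x,0) = y_t(x,0) - y(x,0) = 0. The boundary conditions carry over: u(0,t) = u(π,t) = 0.
Separating variables: u = Σ [A_n cos(ω_n t) + B_n sin(ω_n t)] sin(nx), ω_n = 2n. From ICs: A_3=1.
So u(x,t) = sin(3x)cos(6t), and y(x,t) = exp(t)u(x,t).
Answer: y(x, t) = exp(t)sin(3x)cos(6t)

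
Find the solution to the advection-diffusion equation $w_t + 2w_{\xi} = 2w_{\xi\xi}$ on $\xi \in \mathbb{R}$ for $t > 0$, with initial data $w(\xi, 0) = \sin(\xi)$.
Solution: Change to a moving frame: let $\eta = \xi - 2t$, $\sigma = t$ and write $w(\xi,t) = u(\eta,\sigma)$.
By the chain rule $w_t = u_{\sigma} - 2u_{\eta}$, $w_{\xi} = u_{\eta}$, $w_{\xi\xi} = u_{\eta\eta}$.
Then $w_t + 2w_{\xi} = u_{\sigma}$: the advection term cancels and the PDE becomes the heat equation $u_{\sigma} = 2u_{\eta\eta}$ on $\eta \in \mathbb{R}$.
Initial data: $u(\eta,0) = w(\eta,0) = \sin(\eta)$.
On $\eta \in \mathbb{R}$ each mode satisfies $(\sin(n\eta))'' = -n^2 \sin(n\eta)$, so $e^{-2n^2\sigma} \sin(n\eta)$ solves the heat equation; by superposition $u(\eta,\sigma) = \sum c_n e^{-2n^2\sigma} \sin(n\eta)$.
Reading off the coefficients: $c_1=1$, so $u(\eta,\sigma) = e^{-2 \sigma} \sin(\eta)$.
Substituting back $\eta = \xi - 2t$, $\sigma = t$: $w(\xi,t) = u(\xi - 2t, t)$.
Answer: $w(\xi, t) = e^{-2 t} \sin(\xi - 2 t)$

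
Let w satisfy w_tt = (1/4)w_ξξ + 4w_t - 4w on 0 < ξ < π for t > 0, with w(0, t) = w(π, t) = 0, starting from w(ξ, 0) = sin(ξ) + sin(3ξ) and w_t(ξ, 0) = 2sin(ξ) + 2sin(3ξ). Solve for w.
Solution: Substitute w = exp(2t)u, i.e. u = exp(-2t)w.
By the product rule, w_t = exp(2t)(u_t + 2u), w_tt = exp(2t)(u_tt + 4u_t + 4u), w_ξξ = exp(2t)u_ξξ.
Substituting into the PDE and dividing by exp(2t): u_tt + 4u_t + 4u = (1/4)u_ξξ + 4(u_t + 2u) - 4u.
The lower-order terms cancel, leaving the standard wave equation u_tt = (1/4)u_ξξ.
Initial data for u: u(ξ,0) = w(ξ,0) = sin(ξ) + sin(3ξ); u_t(ξ,0) = w_t(ξ,0) - 2w(ξ,0) = 0. The boundary conditions carry over: u(0,t) = u(π,t) = 0.
Solve for u:
  Using separation of variables u = X(ξ)T(t):
  Eigenfunctions: sin(nξ), n = 1, 2, 3, ...
  General solution: u(ξ, t) = Σ [A_n cos(n t/2) + B_n sin(n t/2)] sin(nξ)
  From u(ξ,0) = sin(ξ) + sin(3ξ): A_1=1, A_3=1. From u_t(ξ,0) = 0: all B_n = 0.
Hence u(ξ,t) = sin(ξ)cos(t/2) + sin(3ξ)cos(3t/2).
Transform back: w(ξ,t) = exp(2t)u(ξ,t).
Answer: w(ξ, t) = exp(2t)sin(ξ)cos(t/2) + exp(2t)sin(3ξ)cos(3t/2)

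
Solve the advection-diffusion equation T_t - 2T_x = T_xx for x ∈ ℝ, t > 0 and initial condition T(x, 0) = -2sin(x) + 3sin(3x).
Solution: Moving frame: η = x + 2t, σ = t, T = u(η,σ), so T_t = u_σ + 2u_η and T_xx = u_ηη.
Hence T_t - 2T_x = u_σ and the PDE becomes the heat equation u_σ = u_ηη on η ∈ ℝ.
Initial data: u(η,0) = T(η,0) = -2sin(η) + 3sin(3η). Each mode sin(nη) decays as exp(-n²σ) on ℝ, so u(η,σ) = Σ c_n exp(-n²σ) sin(nη) with c_1=-2, c_3=3: u(η,σ) = -2exp(-σ)sin(η) + 3exp(-9σ)sin(3η).
Substituting back: T(x,t) = u(x + 2t, t).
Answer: T(x, t) = -2exp(-t)sin(2t + x) + 3exp(-9t)sin(6t + 3x)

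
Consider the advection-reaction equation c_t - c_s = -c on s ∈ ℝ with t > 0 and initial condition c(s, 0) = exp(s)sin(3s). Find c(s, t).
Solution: Substitute c = exp(s)u.
Then c_s = exp(s)(u_s + u), c_t = exp(s)u_t; substituting and dividing by exp(s), the lower-order terms cancel: u_t - u_s = 0 (standard advection equation).
Data for u: u(s,0) = exp(-s)c(s,0) = sin(3s).
By characteristics (ds/dt = -1), u(s,t) = f(s + t) with f = u(·, 0).
So u(s,t) = sin(3s + 3t), and c(s,t) = exp(s)u(s,t).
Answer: c(s, t) = exp(s)sin(3s + 3t)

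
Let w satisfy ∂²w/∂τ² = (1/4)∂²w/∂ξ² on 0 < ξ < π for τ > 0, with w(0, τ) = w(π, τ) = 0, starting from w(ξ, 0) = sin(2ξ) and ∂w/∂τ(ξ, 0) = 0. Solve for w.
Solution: Separating variables: w = Σ [A_n cos(ω_n τ) + B_n sin(ω_n τ)] sin(nξ), ω_n = n/2. From ICs: A_2=1.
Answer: w(ξ, τ) = sin(2ξ)cos(τ)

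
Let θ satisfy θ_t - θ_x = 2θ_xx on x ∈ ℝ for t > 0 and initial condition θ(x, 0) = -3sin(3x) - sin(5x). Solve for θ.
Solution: Moving frame: η = x + t, σ = t, θ = u(η,σ), so θ_t = u_σ + u_η and θ_xx = u_ηη.
Hence θ_t - θ_x = u_σ and the PDE becomes the heat equation u_σ = 2u_ηη on η ∈ ℝ.
Initial data: u(η,0) = θ(η,0) = -3sin(3η) - sin(5η). Each mode sin(nη) decays as exp(-2n²σ) on ℝ, so u(η,σ) = Σ c_n exp(-2n²σ) sin(nη) with c_3=-3, c_5=-1: u(η,σ) = -3exp(-18σ)sin(3η) - exp(-50σ)sin(5η).
Substituting back: θ(x,t) = u(x + t, t).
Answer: θ(x, t) = -3exp(-18t)sin(3t + 3x) - exp(-50t)sin(5t + 5x)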